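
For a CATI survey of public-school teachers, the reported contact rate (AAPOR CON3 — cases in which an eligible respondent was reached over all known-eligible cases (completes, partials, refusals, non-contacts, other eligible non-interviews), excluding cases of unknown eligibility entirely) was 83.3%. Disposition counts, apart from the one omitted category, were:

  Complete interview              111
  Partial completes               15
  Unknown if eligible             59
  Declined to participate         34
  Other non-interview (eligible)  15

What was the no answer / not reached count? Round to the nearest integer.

Num: 111 + 15 + 34 + 15 = 175
CON3 = 175 / D = 0.833
D = 175 / 0.833 = 210.1
Remaining denominator categories sum to 175
no answer / not reached = 210.1 − 175 ≈ 35

35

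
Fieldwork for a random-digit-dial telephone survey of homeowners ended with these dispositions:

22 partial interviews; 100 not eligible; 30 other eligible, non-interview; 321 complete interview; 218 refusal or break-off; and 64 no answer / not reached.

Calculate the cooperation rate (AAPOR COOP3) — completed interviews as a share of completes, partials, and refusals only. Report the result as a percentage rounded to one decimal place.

Top → 321
Denominator → 321 + 22 + 218 = 561
COOP3 = 321 / 561 = 0.5722

57.2%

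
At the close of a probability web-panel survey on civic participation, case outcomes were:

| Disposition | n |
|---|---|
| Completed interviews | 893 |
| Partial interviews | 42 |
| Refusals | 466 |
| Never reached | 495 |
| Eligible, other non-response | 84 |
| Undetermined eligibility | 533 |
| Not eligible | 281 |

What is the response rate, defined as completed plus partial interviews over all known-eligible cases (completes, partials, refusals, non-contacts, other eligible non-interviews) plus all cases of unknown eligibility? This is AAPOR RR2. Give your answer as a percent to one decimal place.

37.2%

Numerator: 893 + 42 = 935
Base: 893 + 42 + 466 + 495 + 84 + 533 = 2513
RR2 = 935 / 2513 = 0.3721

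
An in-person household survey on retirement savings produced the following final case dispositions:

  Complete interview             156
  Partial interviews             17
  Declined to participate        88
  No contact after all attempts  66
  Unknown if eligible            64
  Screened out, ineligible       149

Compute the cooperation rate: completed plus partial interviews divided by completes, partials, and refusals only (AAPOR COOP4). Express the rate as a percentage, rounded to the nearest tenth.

66.3%

Top = 156 + 17 = 173
Denom = 156 + 17 + 88 = 261
COOP4 = 173 / 261 = 0.6628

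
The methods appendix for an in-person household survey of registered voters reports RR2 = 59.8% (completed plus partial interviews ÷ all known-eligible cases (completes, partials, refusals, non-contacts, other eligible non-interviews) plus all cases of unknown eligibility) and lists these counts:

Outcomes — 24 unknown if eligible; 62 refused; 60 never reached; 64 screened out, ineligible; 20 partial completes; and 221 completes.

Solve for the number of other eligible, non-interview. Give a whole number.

Numerator: 221 + 20 = 241
RR2 = 241 / D = 0.598
D = 241 / 0.598 = 403.0
Other denominator terms total 387
other eligible, non-interview = 403.0 − 387 ≈ 16

16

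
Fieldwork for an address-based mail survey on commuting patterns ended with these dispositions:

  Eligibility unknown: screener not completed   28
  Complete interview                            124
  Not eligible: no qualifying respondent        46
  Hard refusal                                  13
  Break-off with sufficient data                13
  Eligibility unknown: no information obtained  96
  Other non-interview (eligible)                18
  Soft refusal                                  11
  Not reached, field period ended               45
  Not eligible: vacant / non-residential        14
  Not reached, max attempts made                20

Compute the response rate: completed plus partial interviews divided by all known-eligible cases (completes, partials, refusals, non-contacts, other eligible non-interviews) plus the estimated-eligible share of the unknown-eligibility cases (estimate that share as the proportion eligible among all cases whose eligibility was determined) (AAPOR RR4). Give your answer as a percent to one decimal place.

39.9%

Refusal or break-off = 13 + 11 = 24
Non-contacts = 45 + 20 = 65
Undetermined eligibility = 28 + 96 = 124
Out of scope = 46 + 14 = 60
Num → 124 + 13 = 137
Known eligible → 124 + 13 + 24 + 65 + 18 = 244
e = 244 / (244 + 60) = 244 / 304 = 0.8026
Estimated eligible among unknowns → 0.8026 × 124 = 99.52
Denom → 244 + 99.52 = 343.52
RR4 = 137 / 343.52 = 0.3988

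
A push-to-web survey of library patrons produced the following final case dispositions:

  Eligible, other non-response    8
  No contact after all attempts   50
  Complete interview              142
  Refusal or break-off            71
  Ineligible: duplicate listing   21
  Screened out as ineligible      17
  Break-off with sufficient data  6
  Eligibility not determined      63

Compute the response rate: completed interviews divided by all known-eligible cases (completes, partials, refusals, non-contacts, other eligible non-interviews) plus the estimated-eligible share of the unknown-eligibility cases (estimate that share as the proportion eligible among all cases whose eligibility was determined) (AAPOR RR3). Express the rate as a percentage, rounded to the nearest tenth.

42.7%

Ineligible = 17 + 21 = 38
Numerator = 142
Eligible (known) = 142 + 6 + 71 + 50 + 8 = 277
e = 277 / (277 + 38) = 277 / 315 = 0.8794
Eligible share of unknowns = 0.8794 × 63 = 55.40
Denom = 277 + 55.40 = 332.40
RR3 = 142 / 332.40 = 0.4272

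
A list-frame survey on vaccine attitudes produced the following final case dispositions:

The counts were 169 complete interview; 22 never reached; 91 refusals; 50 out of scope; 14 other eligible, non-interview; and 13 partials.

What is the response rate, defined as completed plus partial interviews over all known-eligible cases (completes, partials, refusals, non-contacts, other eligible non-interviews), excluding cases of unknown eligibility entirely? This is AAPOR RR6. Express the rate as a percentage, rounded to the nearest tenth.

Numerator → 169 + 13 = 182
Base → 169 + 13 + 91 + 22 + 14 = 309
RR6 = 182 / 309 = 0.5890

58.9%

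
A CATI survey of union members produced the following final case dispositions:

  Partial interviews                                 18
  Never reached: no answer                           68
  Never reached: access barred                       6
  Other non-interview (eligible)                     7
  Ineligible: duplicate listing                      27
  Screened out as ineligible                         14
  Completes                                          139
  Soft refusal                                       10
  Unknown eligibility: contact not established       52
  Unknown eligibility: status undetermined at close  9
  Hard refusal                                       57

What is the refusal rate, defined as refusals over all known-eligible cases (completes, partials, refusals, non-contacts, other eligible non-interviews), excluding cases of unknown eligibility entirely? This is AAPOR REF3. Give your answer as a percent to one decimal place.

Declined to participate = 57 + 10 = 67
No answer / not reached = 68 + 6 = 74
Eligibility not determined = 52 + 9 = 61
Not eligible = 14 + 27 = 41
Top: 67
Denominator: 139 + 18 + 67 + 74 + 7 = 305
REF3 = 67 / 305 = 0.2197

22.0%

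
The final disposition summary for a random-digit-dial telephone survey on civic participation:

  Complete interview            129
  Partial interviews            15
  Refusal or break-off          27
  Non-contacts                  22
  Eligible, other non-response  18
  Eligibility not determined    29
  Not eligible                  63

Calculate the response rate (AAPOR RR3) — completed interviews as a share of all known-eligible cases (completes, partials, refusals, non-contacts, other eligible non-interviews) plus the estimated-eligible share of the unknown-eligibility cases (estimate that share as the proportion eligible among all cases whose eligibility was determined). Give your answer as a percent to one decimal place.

55.3%

Top → 129
Eligible (known) → 129 + 15 + 27 + 22 + 18 = 211
e = 211 / (211 + 63) = 211 / 274 = 0.7701
Estimated eligible among unknowns → 0.7701 × 29 = 22.33
Base → 211 + 22.33 = 233.33
RR3 = 129 / 233.33 = 0.5529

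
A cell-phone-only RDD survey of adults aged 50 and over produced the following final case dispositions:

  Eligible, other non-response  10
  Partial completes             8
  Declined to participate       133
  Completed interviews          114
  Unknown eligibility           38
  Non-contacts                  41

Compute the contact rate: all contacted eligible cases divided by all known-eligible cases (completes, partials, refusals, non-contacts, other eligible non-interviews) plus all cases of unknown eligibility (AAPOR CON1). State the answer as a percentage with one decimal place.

Top = 114 + 8 + 133 + 10 = 265
Denominator = 114 + 8 + 133 + 41 + 10 + 38 = 344
CON1 = 265 / 344 = 0.7703

77.0%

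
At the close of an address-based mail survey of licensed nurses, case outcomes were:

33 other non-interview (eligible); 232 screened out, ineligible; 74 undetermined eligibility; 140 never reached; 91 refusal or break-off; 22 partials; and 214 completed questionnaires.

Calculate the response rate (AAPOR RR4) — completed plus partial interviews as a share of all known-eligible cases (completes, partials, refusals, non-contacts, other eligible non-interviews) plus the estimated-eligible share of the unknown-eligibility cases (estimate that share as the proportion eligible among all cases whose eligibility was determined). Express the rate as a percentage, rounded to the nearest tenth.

Numerator: 214 + 22 = 236
Determined eligible: 214 + 22 + 91 + 140 + 33 = 500
e = 500 / (500 + 232) = 500 / 732 = 0.6831
e × U: 0.6831 × 74 = 50.55
Denom: 500 + 50.55 = 550.55
RR4 = 236 / 550.55 = 0.4287

42.9%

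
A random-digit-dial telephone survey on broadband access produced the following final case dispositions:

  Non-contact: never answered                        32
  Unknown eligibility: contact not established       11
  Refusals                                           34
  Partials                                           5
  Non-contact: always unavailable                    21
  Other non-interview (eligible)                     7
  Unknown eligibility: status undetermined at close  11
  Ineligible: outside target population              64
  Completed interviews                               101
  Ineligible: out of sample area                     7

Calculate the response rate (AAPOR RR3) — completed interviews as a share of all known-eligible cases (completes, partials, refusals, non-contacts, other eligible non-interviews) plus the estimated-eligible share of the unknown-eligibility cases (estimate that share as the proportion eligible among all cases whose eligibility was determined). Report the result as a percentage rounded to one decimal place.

46.7%

No contact after all attempts = 32 + 21 = 53
Undetermined eligibility = 11 + 11 = 22
Not eligible = 64 + 7 = 71
Top → 101
Determined eligible → 101 + 5 + 34 + 53 + 7 = 200
e = 200 / (200 + 71) = 200 / 271 = 0.7380
Estimated eligible among unknowns → 0.7380 × 22 = 16.24
Base → 200 + 16.24 = 216.24
RR3 = 101 / 216.24 = 0.4671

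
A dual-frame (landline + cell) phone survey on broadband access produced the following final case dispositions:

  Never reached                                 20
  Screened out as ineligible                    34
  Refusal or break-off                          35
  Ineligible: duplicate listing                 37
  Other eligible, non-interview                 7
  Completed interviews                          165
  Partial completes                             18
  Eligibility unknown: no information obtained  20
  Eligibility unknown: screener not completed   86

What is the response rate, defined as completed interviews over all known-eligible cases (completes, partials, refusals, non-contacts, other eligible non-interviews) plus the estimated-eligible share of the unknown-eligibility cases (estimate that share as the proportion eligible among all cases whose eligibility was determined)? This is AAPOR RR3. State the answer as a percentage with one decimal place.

Eligibility not determined = 86 + 20 = 106
Screened out, ineligible = 34 + 37 = 71
Numerator: 165
Known eligible: 165 + 18 + 35 + 20 + 7 = 245
e = 245 / (245 + 71) = 245 / 316 = 0.7753
Eligible share of unknowns: 0.7753 × 106 = 82.18
Denom: 245 + 82.18 = 327.18
RR3 = 165 / 327.18 = 0.5043

50.4%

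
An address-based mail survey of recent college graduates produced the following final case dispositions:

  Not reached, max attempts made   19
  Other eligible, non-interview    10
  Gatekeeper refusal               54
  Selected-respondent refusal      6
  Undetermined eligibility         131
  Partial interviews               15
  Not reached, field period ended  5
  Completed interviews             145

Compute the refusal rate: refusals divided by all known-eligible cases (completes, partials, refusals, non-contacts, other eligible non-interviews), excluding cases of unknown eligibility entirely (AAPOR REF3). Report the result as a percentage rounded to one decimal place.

23.6%

Refusals = 54 + 6 = 60
Non-contacts = 5 + 19 = 24
Top: 60
Denom: 145 + 15 + 60 + 24 + 10 = 254
REF3 = 60 / 254 = 0.2362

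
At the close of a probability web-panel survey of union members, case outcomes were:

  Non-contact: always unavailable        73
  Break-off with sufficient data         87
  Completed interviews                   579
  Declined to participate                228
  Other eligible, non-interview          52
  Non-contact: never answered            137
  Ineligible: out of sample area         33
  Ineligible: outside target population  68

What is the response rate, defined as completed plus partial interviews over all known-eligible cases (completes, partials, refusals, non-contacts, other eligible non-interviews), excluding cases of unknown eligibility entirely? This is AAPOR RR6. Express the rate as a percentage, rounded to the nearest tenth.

57.6%

No contact after all attempts = 137 + 73 = 210
Ineligible = 68 + 33 = 101
Num = 579 + 87 = 666
Base = 579 + 87 + 228 + 210 + 52 = 1156
RR6 = 666 / 1156 = 0.5761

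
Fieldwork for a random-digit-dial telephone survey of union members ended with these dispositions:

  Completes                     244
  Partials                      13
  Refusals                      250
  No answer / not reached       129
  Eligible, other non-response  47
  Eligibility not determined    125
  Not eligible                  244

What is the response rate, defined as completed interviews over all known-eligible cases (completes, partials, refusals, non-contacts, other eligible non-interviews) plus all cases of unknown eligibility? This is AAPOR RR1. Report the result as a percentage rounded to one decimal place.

Num = 244
Denom = 244 + 13 + 250 + 129 + 47 + 125 = 808
RR1 = 244 / 808 = 0.3020

30.2%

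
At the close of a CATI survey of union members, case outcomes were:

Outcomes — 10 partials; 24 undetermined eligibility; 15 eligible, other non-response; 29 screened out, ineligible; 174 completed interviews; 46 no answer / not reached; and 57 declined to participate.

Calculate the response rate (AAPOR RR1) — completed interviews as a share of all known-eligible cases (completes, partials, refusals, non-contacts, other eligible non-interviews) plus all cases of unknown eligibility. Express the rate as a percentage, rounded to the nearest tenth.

53.4%

Numerator = 174
Denominator = 174 + 10 + 57 + 46 + 15 + 24 = 326
RR1 = 174 / 326 = 0.5337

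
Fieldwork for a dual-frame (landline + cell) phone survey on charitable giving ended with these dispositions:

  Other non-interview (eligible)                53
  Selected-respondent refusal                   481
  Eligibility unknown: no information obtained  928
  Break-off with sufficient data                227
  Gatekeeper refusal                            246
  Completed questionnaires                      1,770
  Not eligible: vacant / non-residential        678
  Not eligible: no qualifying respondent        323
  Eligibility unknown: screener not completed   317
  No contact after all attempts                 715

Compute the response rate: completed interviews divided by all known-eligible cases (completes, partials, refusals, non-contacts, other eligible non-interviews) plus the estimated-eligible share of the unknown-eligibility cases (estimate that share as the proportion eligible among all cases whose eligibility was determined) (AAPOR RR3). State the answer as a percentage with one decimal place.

39.7%

Declined to participate = 246 + 481 = 727
Undetermined eligibility = 317 + 928 = 1245
Ineligible = 323 + 678 = 1001
Num → 1770
Known eligible → 1770 + 227 + 727 + 715 + 53 = 3492
e = 3492 / (3492 + 1001) = 3492 / 4493 = 0.7772
Eligible share of unknowns → 0.7772 × 1245 = 967.61
Denominator → 3492 + 967.61 = 4459.61
RR3 = 1770 / 4459.61 = 0.3969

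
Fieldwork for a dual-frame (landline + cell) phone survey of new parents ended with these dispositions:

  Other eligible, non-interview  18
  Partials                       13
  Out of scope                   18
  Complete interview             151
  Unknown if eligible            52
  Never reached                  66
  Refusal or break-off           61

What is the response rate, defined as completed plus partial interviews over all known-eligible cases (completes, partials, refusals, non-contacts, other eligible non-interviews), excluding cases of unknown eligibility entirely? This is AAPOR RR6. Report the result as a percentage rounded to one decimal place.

Top = 151 + 13 = 164
Base = 151 + 13 + 61 + 66 + 18 = 309
RR6 = 164 / 309 = 0.5307

53.1%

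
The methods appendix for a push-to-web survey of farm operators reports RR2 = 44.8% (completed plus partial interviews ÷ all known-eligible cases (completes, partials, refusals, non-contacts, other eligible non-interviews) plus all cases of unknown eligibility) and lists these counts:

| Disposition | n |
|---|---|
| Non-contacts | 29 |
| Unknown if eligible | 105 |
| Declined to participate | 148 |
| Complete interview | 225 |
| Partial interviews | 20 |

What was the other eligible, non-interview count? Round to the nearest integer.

Numerator → 225 + 20 = 245
RR2 = 245 / D = 0.448
D = 245 / 0.448 = 546.9
Rest of base = 527
other eligible, non-interview = 546.9 − 527 ≈ 20

20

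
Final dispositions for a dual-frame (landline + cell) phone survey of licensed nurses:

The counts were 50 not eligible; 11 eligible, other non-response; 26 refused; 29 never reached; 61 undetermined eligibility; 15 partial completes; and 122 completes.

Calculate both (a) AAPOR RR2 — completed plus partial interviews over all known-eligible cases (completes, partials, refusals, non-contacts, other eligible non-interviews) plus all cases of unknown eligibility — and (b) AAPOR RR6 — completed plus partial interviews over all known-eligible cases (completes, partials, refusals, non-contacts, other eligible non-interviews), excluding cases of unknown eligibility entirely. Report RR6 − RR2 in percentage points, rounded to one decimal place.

15.6

Top = 122 + 15 = 137
Denom = 122 + 15 + 26 + 29 + 11 + 61 = 264
RR2 = 137 / 264 = 0.5189
Denom = 122 + 15 + 26 + 29 + 11 = 203
RR6 = 137 / 203 = 0.6749
Difference = 67.49 − 51.89 = 15.60 percentage points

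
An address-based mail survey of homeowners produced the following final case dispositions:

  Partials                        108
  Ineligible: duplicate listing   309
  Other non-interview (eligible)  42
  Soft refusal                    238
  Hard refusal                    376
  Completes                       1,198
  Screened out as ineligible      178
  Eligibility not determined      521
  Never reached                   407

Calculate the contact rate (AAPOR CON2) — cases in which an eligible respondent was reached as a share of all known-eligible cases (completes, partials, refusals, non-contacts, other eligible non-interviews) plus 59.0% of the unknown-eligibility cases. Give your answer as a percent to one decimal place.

73.3%

Declined to participate = 376 + 238 = 614
Not eligible = 178 + 309 = 487
Top → 1198 + 108 + 614 + 42 = 1962
Eligible (known) → 1198 + 108 + 614 + 407 + 42 = 2369
e × U → 0.5900 × 521 = 307.39
Base → 2369 + 307.39 = 2676.39
CON2 = 1962 / 2676.39 = 0.7331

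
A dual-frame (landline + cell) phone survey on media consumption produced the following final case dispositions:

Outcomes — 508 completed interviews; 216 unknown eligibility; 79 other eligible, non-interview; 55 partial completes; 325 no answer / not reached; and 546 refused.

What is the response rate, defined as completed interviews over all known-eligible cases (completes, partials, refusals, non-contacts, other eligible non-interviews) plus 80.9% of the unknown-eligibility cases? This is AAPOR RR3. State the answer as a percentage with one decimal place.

30.1%

Top: 508
Determined eligible: 508 + 55 + 546 + 325 + 79 = 1513
Eligible share of unknowns: 0.8090 × 216 = 174.74
Base: 1513 + 174.74 = 1687.74
RR3 = 508 / 1687.74 = 0.3010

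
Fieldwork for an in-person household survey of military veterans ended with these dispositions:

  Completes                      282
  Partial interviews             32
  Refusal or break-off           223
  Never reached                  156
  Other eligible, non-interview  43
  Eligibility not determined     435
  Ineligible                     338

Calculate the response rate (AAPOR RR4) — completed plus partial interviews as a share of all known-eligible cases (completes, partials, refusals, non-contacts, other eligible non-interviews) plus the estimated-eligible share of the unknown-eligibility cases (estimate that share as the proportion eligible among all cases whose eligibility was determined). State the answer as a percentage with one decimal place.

Numerator = 282 + 32 = 314
Known eligible = 282 + 32 + 223 + 156 + 43 = 736
e = 736 / (736 + 338) = 736 / 1074 = 0.6853
Estimated eligible among unknowns = 0.6853 × 435 = 298.11
Denom = 736 + 298.11 = 1034.11
RR4 = 314 / 1034.11 = 0.3036

30.4%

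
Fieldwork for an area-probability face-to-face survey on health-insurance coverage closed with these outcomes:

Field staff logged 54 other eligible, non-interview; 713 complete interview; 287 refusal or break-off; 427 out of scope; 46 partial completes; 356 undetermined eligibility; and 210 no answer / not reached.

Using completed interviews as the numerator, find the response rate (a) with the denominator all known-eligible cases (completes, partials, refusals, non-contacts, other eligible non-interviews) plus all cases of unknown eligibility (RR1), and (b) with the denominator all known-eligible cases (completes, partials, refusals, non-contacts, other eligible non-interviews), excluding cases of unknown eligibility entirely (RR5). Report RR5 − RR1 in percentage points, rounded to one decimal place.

11.6

Num = 713
Base = 713 + 46 + 287 + 210 + 54 + 356 = 1666
RR1 = 713 / 1666 = 0.4280
Base = 713 + 46 + 287 + 210 + 54 = 1310
RR5 = 713 / 1310 = 0.5443
Difference = 54.43 − 42.80 = 11.63 percentage points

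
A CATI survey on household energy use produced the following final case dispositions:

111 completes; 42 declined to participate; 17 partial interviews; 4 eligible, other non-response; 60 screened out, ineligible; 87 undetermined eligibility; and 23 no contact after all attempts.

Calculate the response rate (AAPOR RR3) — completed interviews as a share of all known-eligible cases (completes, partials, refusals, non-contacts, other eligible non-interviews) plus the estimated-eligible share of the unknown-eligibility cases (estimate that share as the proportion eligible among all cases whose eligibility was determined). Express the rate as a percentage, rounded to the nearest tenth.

42.1%

Numerator = 111
Determined eligible = 111 + 17 + 42 + 23 + 4 = 197
e = 197 / (197 + 60) = 197 / 257 = 0.7665
e × U = 0.7665 × 87 = 66.69
Base = 197 + 66.69 = 263.69
RR3 = 111 / 263.69 = 0.4209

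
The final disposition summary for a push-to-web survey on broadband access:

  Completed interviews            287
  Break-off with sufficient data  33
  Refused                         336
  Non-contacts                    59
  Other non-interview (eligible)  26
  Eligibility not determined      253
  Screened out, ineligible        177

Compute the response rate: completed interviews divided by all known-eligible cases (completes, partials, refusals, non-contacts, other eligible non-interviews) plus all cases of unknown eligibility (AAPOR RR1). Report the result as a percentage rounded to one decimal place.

28.9%

Num = 287
Base = 287 + 33 + 336 + 59 + 26 + 253 = 994
RR1 = 287 / 994 = 0.2887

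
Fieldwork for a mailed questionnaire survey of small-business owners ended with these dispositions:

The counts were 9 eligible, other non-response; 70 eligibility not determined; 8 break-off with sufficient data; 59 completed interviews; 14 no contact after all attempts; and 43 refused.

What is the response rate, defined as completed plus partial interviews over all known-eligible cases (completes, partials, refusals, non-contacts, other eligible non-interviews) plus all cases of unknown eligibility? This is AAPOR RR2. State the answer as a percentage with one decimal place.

Top = 59 + 8 = 67
Denom = 59 + 8 + 43 + 14 + 9 + 70 = 203
RR2 = 67 / 203 = 0.3300

33.0%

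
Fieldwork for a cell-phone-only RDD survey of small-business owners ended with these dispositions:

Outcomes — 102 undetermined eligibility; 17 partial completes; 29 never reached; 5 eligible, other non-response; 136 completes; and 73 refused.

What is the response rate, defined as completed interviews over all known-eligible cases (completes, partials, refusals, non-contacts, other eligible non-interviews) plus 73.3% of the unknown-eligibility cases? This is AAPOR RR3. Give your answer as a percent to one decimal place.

40.6%

Numerator = 136
Eligible (known) = 136 + 17 + 73 + 29 + 5 = 260
e × U = 0.7330 × 102 = 74.77
Denominator = 260 + 74.77 = 334.77
RR3 = 136 / 334.77 = 0.4062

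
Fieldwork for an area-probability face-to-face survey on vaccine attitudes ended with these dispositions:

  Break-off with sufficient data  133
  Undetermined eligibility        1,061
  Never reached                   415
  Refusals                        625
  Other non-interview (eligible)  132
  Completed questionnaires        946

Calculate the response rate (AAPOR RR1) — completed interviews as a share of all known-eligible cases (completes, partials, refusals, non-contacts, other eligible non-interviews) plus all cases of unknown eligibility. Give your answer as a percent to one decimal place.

Numerator: 946
Denominator: 946 + 133 + 625 + 415 + 132 + 1061 = 3312
RR1 = 946 / 3312 = 0.2856

28.6%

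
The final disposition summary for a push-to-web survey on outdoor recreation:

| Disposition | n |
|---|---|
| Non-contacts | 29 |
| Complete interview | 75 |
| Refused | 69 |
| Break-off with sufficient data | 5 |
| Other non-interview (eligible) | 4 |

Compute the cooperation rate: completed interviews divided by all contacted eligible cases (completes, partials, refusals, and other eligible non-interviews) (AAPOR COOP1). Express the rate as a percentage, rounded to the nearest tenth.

49.0%

Top: 75
Denom: 75 + 5 + 69 + 4 = 153
COOP1 = 75 / 153 = 0.4902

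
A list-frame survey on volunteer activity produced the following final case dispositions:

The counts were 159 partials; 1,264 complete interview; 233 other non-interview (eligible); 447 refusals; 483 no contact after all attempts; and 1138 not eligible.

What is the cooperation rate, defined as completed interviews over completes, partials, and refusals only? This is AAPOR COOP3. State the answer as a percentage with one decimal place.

67.6%

Top = 1264
Base = 1264 + 159 + 447 = 1870
COOP3 = 1264 / 1870 = 0.6759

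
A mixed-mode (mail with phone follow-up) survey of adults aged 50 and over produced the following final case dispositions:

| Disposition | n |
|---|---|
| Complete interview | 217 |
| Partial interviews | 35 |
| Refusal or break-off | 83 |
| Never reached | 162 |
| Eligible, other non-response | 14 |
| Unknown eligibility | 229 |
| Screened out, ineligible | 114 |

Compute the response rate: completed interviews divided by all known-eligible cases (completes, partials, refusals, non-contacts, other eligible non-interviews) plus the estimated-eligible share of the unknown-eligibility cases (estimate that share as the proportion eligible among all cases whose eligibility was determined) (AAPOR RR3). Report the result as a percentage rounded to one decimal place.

Num = 217
Known eligible = 217 + 35 + 83 + 162 + 14 = 511
e = 511 / (511 + 114) = 511 / 625 = 0.8176
e × U = 0.8176 × 229 = 187.23
Denom = 511 + 187.23 = 698.23
RR3 = 217 / 698.23 = 0.3108

31.1%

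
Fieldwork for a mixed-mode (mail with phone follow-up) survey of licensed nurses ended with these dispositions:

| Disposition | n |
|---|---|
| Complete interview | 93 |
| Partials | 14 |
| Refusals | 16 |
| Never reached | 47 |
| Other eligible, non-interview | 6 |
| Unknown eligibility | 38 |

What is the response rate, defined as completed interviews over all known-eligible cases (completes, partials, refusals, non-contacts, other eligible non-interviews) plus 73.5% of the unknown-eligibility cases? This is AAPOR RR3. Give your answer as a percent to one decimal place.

Numerator = 93
Known eligible = 93 + 14 + 16 + 47 + 6 = 176
Eligible share of unknowns = 0.7350 × 38 = 27.93
Base = 176 + 27.93 = 203.93
RR3 = 93 / 203.93 = 0.4560

45.6%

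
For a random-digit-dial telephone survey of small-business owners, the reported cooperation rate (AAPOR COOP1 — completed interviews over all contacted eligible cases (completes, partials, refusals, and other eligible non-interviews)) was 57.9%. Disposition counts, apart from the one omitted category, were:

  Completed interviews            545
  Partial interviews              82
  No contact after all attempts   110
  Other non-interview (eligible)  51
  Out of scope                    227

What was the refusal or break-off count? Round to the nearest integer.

263

COOP1 = 545 / D = 0.579
D = 545 / 0.579 = 941.3
Rest of base = 678
refusal or break-off = 941.3 − 678 ≈ 263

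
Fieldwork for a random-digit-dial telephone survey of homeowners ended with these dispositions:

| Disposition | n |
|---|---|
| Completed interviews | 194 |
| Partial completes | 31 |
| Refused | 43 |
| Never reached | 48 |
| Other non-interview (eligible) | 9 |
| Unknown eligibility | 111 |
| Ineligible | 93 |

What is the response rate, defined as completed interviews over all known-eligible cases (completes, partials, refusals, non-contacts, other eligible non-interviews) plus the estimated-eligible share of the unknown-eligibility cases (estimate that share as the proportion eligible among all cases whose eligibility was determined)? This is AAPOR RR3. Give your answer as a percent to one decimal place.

Top = 194
Eligible (known) = 194 + 31 + 43 + 48 + 9 = 325
e = 325 / (325 + 93) = 325 / 418 = 0.7775
Estimated eligible among unknowns = 0.7775 × 111 = 86.30
Denom = 325 + 86.30 = 411.30
RR3 = 194 / 411.30 = 0.4717

47.2%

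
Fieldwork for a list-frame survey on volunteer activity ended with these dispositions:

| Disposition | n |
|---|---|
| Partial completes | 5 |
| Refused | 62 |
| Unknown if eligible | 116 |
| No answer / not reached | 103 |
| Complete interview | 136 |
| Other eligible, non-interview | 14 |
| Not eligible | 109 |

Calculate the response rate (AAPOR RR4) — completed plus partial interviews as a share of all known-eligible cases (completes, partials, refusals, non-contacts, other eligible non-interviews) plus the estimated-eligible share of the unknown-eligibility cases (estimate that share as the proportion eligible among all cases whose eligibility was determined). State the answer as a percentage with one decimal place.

Top → 136 + 5 = 141
Known eligible → 136 + 5 + 62 + 103 + 14 = 320
e = 320 / (320 + 109) = 320 / 429 = 0.7459
e × U → 0.7459 × 116 = 86.52
Denom → 320 + 86.52 = 406.52
RR4 = 141 / 406.52 = 0.3468

34.7%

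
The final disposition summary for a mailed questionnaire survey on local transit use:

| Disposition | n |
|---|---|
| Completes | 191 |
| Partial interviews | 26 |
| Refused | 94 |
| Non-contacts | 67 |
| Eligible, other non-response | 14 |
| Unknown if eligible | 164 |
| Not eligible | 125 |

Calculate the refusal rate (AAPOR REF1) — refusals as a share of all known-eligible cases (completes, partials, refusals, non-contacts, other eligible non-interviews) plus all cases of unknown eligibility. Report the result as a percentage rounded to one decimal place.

Numerator: 94
Denominator: 191 + 26 + 94 + 67 + 14 + 164 = 556
REF1 = 94 / 556 = 0.1691

16.9%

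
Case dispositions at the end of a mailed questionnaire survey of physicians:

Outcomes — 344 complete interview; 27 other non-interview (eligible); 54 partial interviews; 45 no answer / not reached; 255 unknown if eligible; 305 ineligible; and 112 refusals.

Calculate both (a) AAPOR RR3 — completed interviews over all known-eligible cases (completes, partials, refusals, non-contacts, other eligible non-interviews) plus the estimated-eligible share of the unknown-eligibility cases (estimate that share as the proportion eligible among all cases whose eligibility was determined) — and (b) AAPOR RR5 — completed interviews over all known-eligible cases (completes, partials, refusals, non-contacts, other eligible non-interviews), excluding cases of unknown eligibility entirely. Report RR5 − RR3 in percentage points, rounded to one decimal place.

13.2

Numerator: 344
Known eligible: 344 + 54 + 112 + 45 + 27 = 582
e = 582 / (582 + 305) = 582 / 887 = 0.6561
Eligible share of unknowns: 0.6561 × 255 = 167.31
Denominator: 582 + 167.31 = 749.31
RR3 = 344 / 749.31 = 0.4591
Denominator: 344 + 54 + 112 + 45 + 27 = 582
RR5 = 344 / 582 = 0.5911
Difference = 59.11 − 45.91 = 13.20 percentage points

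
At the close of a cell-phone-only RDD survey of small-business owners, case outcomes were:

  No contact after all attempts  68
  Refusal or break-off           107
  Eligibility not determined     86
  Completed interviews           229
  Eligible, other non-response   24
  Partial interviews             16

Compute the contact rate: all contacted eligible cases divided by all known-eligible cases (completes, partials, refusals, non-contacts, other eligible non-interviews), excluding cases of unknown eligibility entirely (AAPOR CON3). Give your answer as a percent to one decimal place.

84.7%

Numerator: 229 + 16 + 107 + 24 = 376
Base: 229 + 16 + 107 + 68 + 24 = 444
CON3 = 376 / 444 = 0.8468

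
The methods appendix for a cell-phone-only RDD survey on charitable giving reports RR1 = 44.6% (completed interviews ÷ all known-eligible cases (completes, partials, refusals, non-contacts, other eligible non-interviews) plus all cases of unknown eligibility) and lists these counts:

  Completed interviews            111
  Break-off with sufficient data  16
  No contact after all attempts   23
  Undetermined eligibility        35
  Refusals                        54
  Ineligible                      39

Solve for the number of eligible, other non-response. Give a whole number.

10

RR1 = 111 / D = 0.446
D = 111 / 0.446 = 248.9
Remaining denominator categories sum to 239
eligible, other non-response = 248.9 − 239 ≈ 10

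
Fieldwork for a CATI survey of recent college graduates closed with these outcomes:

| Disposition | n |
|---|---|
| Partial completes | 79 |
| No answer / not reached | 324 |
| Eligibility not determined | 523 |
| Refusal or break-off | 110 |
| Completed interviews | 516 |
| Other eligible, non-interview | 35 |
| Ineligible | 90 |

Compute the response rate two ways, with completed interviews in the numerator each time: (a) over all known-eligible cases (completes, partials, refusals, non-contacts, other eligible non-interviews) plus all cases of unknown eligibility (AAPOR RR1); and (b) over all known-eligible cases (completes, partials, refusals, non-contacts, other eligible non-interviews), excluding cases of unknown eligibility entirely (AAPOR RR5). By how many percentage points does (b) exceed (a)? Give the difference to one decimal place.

Numerator = 516
Base = 516 + 79 + 110 + 324 + 35 + 523 = 1587
RR1 = 516 / 1587 = 0.3251
Base = 516 + 79 + 110 + 324 + 35 = 1064
RR5 = 516 / 1064 = 0.4850
Difference = 48.50 − 32.51 = 15.99 percentage points

16.0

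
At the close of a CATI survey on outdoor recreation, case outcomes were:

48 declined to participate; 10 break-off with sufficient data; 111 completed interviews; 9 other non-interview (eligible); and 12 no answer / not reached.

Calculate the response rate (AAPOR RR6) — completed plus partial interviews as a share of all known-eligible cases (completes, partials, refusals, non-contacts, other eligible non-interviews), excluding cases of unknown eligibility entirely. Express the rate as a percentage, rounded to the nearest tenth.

Numerator = 111 + 10 = 121
Base = 111 + 10 + 48 + 12 + 9 = 190
RR6 = 121 / 190 = 0.6368

63.7%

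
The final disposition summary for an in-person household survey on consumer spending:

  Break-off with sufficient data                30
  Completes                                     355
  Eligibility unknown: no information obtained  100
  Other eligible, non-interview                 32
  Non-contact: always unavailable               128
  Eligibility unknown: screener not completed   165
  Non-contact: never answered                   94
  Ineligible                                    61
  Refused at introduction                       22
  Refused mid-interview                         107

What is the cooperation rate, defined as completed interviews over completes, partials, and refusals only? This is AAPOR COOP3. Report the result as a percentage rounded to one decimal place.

69.1%

Refusals = 22 + 107 = 129
No answer / not reached = 94 + 128 = 222
Unknown if eligible = 165 + 100 = 265
Numerator = 355
Base = 355 + 30 + 129 = 514
COOP3 = 355 / 514 = 0.6907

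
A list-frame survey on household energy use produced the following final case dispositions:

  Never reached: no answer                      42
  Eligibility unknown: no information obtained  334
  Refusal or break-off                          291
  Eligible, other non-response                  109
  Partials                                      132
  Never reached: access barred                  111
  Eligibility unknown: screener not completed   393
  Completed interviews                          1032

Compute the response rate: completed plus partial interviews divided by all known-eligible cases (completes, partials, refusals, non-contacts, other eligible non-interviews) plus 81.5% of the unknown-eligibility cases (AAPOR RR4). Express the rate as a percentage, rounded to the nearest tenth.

50.4%

No contact after all attempts = 42 + 111 = 153
Eligibility not determined = 393 + 334 = 727
Numerator = 1032 + 132 = 1164
Known eligible = 1032 + 132 + 291 + 153 + 109 = 1717
Estimated eligible among unknowns = 0.8150 × 727 = 592.50
Base = 1717 + 592.50 = 2309.50
RR4 = 1164 / 2309.50 = 0.5040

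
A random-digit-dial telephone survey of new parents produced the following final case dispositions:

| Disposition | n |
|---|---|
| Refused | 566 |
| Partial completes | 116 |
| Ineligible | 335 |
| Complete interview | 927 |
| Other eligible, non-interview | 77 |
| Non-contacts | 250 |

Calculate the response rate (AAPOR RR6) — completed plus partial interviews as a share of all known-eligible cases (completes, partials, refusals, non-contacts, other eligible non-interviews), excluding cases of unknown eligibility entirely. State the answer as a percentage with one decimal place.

Top: 927 + 116 = 1043
Denominator: 927 + 116 + 566 + 250 + 77 = 1936
RR6 = 1043 / 1936 = 0.5387

53.9%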